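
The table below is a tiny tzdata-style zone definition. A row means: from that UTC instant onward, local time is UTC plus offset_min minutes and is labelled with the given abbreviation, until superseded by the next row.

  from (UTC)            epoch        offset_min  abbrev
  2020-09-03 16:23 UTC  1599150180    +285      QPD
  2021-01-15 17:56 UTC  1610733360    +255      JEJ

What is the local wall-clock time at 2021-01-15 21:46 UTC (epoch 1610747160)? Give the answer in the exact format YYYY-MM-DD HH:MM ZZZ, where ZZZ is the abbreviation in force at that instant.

Query: 2021-01-15 21:46 UTC
Rule 2/2 (JEJ, +04:15): 2021-01-15 17:56 UTC ≤ query < +∞
21·60 + 46 + 255 = 1561 min
1561 = 1·1440 + 121; 121 = 2·60 + 1 → 02:01, 2021-01-15 + 1 day = 2021-01-16
→ 2021-01-16 02:01 JEJ

2021-01-16 02:01 JEJ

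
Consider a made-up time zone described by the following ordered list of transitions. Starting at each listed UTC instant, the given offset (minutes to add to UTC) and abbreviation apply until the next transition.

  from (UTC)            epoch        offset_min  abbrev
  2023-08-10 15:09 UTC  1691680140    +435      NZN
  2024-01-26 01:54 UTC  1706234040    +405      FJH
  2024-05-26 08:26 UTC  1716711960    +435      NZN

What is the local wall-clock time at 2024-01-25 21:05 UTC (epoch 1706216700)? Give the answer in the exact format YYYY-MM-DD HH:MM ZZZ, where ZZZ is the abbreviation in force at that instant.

Query: 2024-01-25 21:05 UTC
Rule 1/3 (NZN, +07:15): 2023-08-10 15:09 UTC ≤ query < 2024-01-26 01:54 UTC
21·60 + 5 + 435 = 1700 min
1700 = 1·1440 + 260; 260 = 4·60 + 20 → 04:20, 2024-01-25 + 1 day = 2024-01-26
→ 2024-01-26 04:20 NZN

2024-01-26 04:20 NZN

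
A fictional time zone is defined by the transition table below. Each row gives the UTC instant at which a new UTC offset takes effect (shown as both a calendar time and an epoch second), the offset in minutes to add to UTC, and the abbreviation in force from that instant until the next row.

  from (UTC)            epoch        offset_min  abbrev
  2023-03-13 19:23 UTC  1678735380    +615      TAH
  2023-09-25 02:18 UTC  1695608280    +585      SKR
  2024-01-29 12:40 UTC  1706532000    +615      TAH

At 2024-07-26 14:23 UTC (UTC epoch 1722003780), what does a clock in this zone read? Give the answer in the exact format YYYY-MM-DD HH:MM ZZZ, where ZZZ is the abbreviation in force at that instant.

2024-07-27 00:38 TAH

Query: 2024-07-26 14:23 UTC
Rule 3/3 (TAH, +10:15): 2024-01-29 12:40 UTC ≤ query < +∞
14·60 + 23 + 615 = 1478 min
1478 = 1·1440 + 38; 38 = 0·60 + 38 → 00:38, 2024-07-26 + 1 day = 2024-07-27
→ 2024-07-27 00:38 TAH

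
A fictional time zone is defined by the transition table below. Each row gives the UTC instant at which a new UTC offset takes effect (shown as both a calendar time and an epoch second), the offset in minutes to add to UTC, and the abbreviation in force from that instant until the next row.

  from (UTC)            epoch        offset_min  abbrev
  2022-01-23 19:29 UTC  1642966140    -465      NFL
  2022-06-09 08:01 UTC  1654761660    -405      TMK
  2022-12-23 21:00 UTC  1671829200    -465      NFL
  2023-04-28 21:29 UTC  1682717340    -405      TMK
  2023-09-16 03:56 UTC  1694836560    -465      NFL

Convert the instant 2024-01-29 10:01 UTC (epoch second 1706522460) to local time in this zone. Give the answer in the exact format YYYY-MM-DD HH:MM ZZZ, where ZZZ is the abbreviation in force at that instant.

2024-01-29 02:16 NFL

Query: 2024-01-29 10:01 UTC
Rule 5/5 (NFL, -07:45): 2023-09-16 03:56 UTC ≤ query < +∞
10·60 + 1 - 465 = 136 min
136 = 0·1440 + 136; 136 = 2·60 + 16 → 02:16, same day
→ 2024-01-29 02:16 NFL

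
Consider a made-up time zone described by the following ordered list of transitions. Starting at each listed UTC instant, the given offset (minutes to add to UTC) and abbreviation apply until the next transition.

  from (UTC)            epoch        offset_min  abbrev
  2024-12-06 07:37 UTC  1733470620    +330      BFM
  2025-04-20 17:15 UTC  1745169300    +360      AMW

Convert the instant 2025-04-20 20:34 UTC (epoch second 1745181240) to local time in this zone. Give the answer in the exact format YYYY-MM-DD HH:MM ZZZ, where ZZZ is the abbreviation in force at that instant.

2025-04-21 02:34 AMW

Query: 2025-04-20 20:34 UTC
Rule 2/2 (AMW, +06:00): 2025-04-20 17:15 UTC ≤ query < +∞
20·60 + 34 + 360 = 1594 min
1594 = 1·1440 + 154; 154 = 2·60 + 34 → 02:34, 2025-04-20 + 1 day = 2025-04-21
→ 2025-04-21 02:34 AMW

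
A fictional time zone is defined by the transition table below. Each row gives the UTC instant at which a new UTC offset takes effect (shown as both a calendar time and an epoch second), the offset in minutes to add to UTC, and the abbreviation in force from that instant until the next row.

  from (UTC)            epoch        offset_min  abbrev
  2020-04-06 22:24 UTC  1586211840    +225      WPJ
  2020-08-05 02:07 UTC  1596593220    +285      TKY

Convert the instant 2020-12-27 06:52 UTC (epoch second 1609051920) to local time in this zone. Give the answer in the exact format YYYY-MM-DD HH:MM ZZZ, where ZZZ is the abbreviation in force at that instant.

Query: 2020-12-27 06:52 UTC
Rule 2/2 (TKY, +04:45): 2020-08-05 02:07 UTC ≤ query < +∞
6·60 + 52 + 285 = 697 min
697 = 0·1440 + 697; 697 = 11·60 + 37 → 11:37, same day
→ 2020-12-27 11:37 TKY

2020-12-27 11:37 TKY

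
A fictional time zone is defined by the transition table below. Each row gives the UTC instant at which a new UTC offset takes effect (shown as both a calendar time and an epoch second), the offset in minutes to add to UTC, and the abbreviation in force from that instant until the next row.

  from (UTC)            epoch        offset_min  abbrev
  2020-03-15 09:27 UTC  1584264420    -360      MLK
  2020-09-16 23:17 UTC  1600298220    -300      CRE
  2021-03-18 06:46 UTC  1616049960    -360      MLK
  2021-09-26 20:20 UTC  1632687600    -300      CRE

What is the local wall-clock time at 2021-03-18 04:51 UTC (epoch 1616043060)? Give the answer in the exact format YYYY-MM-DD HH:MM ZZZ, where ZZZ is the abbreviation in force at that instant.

2021-03-17 23:51 CRE

Query: 2021-03-18 04:51 UTC
Rule 2/4 (CRE, -05:00): 2020-09-16 23:17 UTC ≤ query < 2021-03-18 06:46 UTC
4·60 + 51 - 300 = -9 min
-9 = -1·1440 + 1431; 1431 = 23·60 + 51 → 23:51, 2021-03-18 - 1 day = 2021-03-17
→ 2021-03-17 23:51 CRE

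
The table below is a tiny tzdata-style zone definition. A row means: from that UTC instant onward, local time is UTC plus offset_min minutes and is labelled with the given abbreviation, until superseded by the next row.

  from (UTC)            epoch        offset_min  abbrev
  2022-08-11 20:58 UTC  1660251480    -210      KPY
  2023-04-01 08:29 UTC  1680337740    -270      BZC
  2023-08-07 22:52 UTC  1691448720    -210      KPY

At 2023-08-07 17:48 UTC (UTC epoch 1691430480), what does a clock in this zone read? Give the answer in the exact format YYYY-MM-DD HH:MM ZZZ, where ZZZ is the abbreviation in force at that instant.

Query: 2023-08-07 17:48 UTC
Rule 2/3 (BZC, -04:30): 2023-04-01 08:29 UTC ≤ query < 2023-08-07 22:52 UTC
17·60 + 48 - 270 = 798 min
798 = 0·1440 + 798; 798 = 13·60 + 18 → 13:18, same day
→ 2023-08-07 13:18 BZC

2023-08-07 13:18 BZC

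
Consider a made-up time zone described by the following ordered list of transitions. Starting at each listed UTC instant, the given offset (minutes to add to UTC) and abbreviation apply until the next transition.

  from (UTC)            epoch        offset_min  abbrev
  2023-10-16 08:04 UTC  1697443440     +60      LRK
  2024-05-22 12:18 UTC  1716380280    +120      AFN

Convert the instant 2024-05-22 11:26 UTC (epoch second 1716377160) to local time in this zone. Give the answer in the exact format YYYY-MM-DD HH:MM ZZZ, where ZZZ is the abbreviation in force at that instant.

2024-05-22 12:26 LRK

Query: 2024-05-22 11:26 UTC
Rule 1/2 (LRK, +01:00): 2023-10-16 08:04 UTC ≤ query < 2024-05-22 12:18 UTC
11·60 + 26 + 60 = 746 min
746 = 0·1440 + 746; 746 = 12·60 + 26 → 12:26, same day
→ 2024-05-22 12:26 LRK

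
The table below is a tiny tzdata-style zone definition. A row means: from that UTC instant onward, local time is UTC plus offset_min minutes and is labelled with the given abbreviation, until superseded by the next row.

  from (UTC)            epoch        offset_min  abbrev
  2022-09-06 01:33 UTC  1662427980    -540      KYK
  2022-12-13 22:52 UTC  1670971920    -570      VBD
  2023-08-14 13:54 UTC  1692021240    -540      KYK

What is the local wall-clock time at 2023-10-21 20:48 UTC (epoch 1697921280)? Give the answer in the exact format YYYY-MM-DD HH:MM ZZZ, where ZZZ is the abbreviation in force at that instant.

2023-10-21 11:48 KYK

Query: 2023-10-21 20:48 UTC
Rule 3/3 (KYK, -09:00): 2023-08-14 13:54 UTC ≤ query < +∞
20·60 + 48 - 540 = 708 min
708 = 0·1440 + 708; 708 = 11·60 + 48 → 11:48, same day
→ 2023-10-21 11:48 KYK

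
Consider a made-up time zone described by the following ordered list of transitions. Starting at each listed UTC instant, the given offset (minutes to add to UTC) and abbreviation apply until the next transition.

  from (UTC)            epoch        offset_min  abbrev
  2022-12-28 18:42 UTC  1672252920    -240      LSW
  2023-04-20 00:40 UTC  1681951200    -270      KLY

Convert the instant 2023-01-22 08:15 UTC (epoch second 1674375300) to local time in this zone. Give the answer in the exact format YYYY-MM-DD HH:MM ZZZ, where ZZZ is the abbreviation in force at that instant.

2023-01-22 04:15 LSW

Query: 2023-01-22 08:15 UTC
Rule 1/2 (LSW, -04:00): 2022-12-28 18:42 UTC ≤ query < 2023-04-20 00:40 UTC
8·60 + 15 - 240 = 255 min
255 = 0·1440 + 255; 255 = 4·60 + 15 → 04:15, same day
→ 2023-01-22 04:15 LSW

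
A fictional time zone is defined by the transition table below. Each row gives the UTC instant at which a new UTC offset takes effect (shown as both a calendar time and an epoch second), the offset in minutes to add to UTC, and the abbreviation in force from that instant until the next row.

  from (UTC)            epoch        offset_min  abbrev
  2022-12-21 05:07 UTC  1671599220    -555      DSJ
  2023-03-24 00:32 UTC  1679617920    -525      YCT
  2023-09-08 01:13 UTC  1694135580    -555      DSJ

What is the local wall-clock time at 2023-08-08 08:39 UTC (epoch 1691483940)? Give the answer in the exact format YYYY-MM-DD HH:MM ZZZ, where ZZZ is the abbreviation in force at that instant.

Query: 2023-08-08 08:39 UTC
Rule 2/3 (YCT, -08:45): 2023-03-24 00:32 UTC ≤ query < 2023-09-08 01:13 UTC
8·60 + 39 - 525 = -6 min
-6 = -1·1440 + 1434; 1434 = 23·60 + 54 → 23:54, 2023-08-08 - 1 day = 2023-08-07
→ 2023-08-07 23:54 YCT

2023-08-07 23:54 YCT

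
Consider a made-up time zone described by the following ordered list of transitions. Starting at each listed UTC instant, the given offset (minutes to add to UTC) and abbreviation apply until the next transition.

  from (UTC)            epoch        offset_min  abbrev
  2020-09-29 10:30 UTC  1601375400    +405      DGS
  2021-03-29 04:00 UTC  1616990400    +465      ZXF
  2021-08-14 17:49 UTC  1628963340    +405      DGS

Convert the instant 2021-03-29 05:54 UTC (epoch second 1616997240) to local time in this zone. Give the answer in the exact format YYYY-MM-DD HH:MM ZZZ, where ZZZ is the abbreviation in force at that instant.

2021-03-29 13:39 ZXF

Query: 2021-03-29 05:54 UTC
Rule 2/3 (ZXF, +07:45): 2021-03-29 04:00 UTC ≤ query < 2021-08-14 17:49 UTC
5·60 + 54 + 465 = 819 min
819 = 0·1440 + 819; 819 = 13·60 + 39 → 13:39, same day
→ 2021-03-29 13:39 ZXF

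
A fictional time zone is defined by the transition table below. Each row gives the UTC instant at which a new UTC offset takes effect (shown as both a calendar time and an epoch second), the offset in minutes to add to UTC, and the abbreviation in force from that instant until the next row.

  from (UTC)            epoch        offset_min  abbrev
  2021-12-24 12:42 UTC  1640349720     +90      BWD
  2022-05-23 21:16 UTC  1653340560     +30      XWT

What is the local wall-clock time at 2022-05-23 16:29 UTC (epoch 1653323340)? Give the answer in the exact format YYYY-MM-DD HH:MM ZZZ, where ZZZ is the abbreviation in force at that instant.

Query: 2022-05-23 16:29 UTC
Rule 1/2 (BWD, +01:30): 2021-12-24 12:42 UTC ≤ query < 2022-05-23 21:16 UTC
16·60 + 29 + 90 = 1079 min
1079 = 0·1440 + 1079; 1079 = 17·60 + 59 → 17:59, same day
→ 2022-05-23 17:59 BWD

2022-05-23 17:59 BWD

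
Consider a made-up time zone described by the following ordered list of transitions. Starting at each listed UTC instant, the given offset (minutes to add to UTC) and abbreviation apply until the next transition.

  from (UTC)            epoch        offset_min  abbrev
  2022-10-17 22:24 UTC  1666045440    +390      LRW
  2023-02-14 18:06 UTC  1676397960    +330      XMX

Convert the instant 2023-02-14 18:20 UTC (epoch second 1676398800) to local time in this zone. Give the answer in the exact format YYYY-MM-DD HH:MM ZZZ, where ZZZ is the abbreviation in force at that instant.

Query: 2023-02-14 18:20 UTC
Rule 2/2 (XMX, +05:30): 2023-02-14 18:06 UTC ≤ query < +∞
18·60 + 20 + 330 = 1430 min
1430 = 0·1440 + 1430; 1430 = 23·60 + 50 → 23:50, same day
→ 2023-02-14 23:50 XMX

2023-02-14 23:50 XMX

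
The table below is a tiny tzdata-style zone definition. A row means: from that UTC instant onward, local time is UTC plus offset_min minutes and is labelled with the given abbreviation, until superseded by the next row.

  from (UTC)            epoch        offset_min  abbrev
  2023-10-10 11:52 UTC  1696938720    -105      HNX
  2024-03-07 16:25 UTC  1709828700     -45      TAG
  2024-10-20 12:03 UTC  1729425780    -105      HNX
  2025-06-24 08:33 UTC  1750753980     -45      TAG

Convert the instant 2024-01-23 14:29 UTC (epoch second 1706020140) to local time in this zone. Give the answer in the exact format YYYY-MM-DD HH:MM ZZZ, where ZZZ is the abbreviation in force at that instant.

Query: 2024-01-23 14:29 UTC
Rule 1/4 (HNX, -01:45): 2023-10-10 11:52 UTC ≤ query < 2024-03-07 16:25 UTC
14·60 + 29 - 105 = 764 min
764 = 0·1440 + 764; 764 = 12·60 + 44 → 12:44, same day
→ 2024-01-23 12:44 HNX

2024-01-23 12:44 HNX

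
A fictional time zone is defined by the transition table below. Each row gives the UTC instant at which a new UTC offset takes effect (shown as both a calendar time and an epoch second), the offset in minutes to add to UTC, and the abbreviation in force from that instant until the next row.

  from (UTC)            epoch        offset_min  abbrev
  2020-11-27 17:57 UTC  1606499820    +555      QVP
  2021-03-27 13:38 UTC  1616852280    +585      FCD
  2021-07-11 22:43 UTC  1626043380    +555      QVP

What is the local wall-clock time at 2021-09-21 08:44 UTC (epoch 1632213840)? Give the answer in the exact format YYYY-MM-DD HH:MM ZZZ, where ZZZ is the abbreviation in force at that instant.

2021-09-21 17:59 QVP

Query: 2021-09-21 08:44 UTC
Rule 3/3 (QVP, +09:15): 2021-07-11 22:43 UTC ≤ query < +∞
8·60 + 44 + 555 = 1079 min
1079 = 0·1440 + 1079; 1079 = 17·60 + 59 → 17:59, same day
→ 2021-09-21 17:59 QVP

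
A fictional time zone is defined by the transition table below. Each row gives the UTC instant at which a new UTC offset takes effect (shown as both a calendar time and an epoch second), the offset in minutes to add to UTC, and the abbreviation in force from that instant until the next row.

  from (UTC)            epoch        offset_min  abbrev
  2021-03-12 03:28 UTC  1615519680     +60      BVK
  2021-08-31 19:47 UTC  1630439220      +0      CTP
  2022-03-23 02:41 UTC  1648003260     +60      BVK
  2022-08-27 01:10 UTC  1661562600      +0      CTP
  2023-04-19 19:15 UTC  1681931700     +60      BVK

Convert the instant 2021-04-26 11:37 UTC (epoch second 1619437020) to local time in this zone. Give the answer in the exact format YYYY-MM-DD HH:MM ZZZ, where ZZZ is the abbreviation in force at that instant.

Query: 2021-04-26 11:37 UTC
Rule 1/5 (BVK, +01:00): 2021-03-12 03:28 UTC ≤ query < 2021-08-31 19:47 UTC
11·60 + 37 + 60 = 757 min
757 = 0·1440 + 757; 757 = 12·60 + 37 → 12:37, same day
→ 2021-04-26 12:37 BVK

2021-04-26 12:37 BVK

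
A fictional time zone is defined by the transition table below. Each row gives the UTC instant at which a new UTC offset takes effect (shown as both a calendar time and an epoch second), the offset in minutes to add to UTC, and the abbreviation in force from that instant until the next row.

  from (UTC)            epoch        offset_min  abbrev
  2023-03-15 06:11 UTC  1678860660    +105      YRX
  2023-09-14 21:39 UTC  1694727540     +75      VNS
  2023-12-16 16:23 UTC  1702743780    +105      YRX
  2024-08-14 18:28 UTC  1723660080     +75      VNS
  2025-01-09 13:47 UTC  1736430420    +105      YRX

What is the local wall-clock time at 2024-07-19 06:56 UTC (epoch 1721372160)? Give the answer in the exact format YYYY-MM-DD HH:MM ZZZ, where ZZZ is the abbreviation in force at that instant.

Query: 2024-07-19 06:56 UTC
Rule 3/5 (YRX, +01:45): 2023-12-16 16:23 UTC ≤ query < 2024-08-14 18:28 UTC
6·60 + 56 + 105 = 521 min
521 = 0·1440 + 521; 521 = 8·60 + 41 → 08:41, same day
→ 2024-07-19 08:41 YRX

2024-07-19 08:41 YRX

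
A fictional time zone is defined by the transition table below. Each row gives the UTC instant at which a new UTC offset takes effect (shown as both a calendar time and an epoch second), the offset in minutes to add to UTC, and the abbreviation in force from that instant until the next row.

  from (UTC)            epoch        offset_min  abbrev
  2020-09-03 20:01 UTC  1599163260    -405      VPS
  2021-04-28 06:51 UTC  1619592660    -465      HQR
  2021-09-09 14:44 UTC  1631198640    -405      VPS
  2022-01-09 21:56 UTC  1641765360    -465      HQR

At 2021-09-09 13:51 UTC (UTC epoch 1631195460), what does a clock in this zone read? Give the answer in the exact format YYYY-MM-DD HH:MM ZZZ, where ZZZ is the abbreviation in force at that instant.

2021-09-09 06:06 HQR

Query: 2021-09-09 13:51 UTC
Rule 2/4 (HQR, -07:45): 2021-04-28 06:51 UTC ≤ query < 2021-09-09 14:44 UTC
13·60 + 51 - 465 = 366 min
366 = 0·1440 + 366; 366 = 6·60 + 6 → 06:06, same day
→ 2021-09-09 06:06 HQR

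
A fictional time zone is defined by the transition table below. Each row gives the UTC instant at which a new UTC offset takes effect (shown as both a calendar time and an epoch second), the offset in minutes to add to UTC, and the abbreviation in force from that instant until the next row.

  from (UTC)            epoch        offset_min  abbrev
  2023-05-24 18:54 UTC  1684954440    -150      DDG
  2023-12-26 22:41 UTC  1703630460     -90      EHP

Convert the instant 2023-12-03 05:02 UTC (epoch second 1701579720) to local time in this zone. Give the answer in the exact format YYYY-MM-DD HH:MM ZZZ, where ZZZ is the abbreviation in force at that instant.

2023-12-03 02:32 DDG

Query: 2023-12-03 05:02 UTC
Rule 1/2 (DDG, -02:30): 2023-05-24 18:54 UTC ≤ query < 2023-12-26 22:41 UTC
5·60 + 2 - 150 = 152 min
152 = 0·1440 + 152; 152 = 2·60 + 32 → 02:32, same day
→ 2023-12-03 02:32 DDG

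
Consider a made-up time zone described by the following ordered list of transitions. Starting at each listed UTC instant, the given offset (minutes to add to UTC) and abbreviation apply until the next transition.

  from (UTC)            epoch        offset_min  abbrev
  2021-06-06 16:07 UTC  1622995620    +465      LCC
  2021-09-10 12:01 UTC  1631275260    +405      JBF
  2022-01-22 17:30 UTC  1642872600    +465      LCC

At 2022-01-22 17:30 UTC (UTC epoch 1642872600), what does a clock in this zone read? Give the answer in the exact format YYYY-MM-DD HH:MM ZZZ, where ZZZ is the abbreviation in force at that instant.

Query: 2022-01-22 17:30 UTC
Rule 3/3 (LCC, +07:45): 2022-01-22 17:30 UTC ≤ query < +∞
17·60 + 30 + 465 = 1515 min
1515 = 1·1440 + 75; 75 = 1·60 + 15 → 01:15, 2022-01-22 + 1 day = 2022-01-23
→ 2022-01-23 01:15 LCC

2022-01-23 01:15 LCC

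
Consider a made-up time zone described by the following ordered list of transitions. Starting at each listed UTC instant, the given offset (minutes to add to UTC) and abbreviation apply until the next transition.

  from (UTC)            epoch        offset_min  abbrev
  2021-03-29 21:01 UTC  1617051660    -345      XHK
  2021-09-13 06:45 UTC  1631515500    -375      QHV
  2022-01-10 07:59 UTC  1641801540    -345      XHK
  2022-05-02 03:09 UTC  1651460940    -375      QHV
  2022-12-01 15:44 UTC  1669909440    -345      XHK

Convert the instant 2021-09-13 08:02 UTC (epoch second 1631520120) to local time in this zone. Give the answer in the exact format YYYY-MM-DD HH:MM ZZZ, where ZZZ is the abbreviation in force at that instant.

Query: 2021-09-13 08:02 UTC
Rule 2/5 (QHV, -06:15): 2021-09-13 06:45 UTC ≤ query < 2022-01-10 07:59 UTC
8·60 + 2 - 375 = 107 min
107 = 0·1440 + 107; 107 = 1·60 + 47 → 01:47, same day
→ 2021-09-13 01:47 QHV

2021-09-13 01:47 QHV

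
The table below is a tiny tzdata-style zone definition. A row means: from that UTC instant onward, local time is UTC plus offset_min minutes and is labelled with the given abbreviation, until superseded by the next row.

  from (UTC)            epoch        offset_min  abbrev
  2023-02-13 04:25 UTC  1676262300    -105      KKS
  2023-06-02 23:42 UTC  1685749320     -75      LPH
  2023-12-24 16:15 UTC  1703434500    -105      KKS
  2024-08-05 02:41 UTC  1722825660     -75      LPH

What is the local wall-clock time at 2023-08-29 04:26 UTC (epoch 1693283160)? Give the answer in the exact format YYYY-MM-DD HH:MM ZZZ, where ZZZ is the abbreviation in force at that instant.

Query: 2023-08-29 04:26 UTC
Rule 2/4 (LPH, -01:15): 2023-06-02 23:42 UTC ≤ query < 2023-12-24 16:15 UTC
4·60 + 26 - 75 = 191 min
191 = 0·1440 + 191; 191 = 3·60 + 11 → 03:11, same day
→ 2023-08-29 03:11 LPH

2023-08-29 03:11 LPH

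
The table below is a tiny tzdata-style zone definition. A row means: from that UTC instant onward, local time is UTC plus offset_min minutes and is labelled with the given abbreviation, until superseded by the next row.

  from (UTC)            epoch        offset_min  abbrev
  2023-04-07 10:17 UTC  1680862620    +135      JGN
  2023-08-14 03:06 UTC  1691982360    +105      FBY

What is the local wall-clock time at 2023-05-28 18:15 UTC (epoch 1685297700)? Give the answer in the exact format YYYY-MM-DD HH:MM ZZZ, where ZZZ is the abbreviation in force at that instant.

Query: 2023-05-28 18:15 UTC
Rule 1/2 (JGN, +02:15): 2023-04-07 10:17 UTC ≤ query < 2023-08-14 03:06 UTC
18·60 + 15 + 135 = 1230 min
1230 = 0·1440 + 1230; 1230 = 20·60 + 30 → 20:30, same day
→ 2023-05-28 20:30 JGN

2023-05-28 20:30 JGN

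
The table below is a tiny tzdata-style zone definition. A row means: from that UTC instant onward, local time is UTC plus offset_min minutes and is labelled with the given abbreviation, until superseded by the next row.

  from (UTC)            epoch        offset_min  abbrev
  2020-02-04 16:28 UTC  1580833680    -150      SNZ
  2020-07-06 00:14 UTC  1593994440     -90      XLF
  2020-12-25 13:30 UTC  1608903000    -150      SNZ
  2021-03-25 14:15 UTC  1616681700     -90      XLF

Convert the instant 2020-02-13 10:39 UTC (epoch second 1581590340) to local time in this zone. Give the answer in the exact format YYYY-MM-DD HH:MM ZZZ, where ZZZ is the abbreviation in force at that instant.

2020-02-13 08:09 SNZ

Query: 2020-02-13 10:39 UTC
Rule 1/4 (SNZ, -02:30): 2020-02-04 16:28 UTC ≤ query < 2020-07-06 00:14 UTC
10·60 + 39 - 150 = 489 min
489 = 0·1440 + 489; 489 = 8·60 + 9 → 08:09, same day
→ 2020-02-13 08:09 SNZ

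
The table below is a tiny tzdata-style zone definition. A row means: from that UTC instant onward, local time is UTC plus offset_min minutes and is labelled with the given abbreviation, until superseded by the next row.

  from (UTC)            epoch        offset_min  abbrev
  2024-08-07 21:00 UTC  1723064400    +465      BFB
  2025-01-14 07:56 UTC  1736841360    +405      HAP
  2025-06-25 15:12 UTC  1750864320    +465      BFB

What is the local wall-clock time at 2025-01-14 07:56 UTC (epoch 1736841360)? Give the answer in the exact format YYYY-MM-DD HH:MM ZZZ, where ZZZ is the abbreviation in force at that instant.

2025-01-14 14:41 HAP

Query: 2025-01-14 07:56 UTC
Rule 2/3 (HAP, +06:45): 2025-01-14 07:56 UTC ≤ query < 2025-06-25 15:12 UTC
7·60 + 56 + 405 = 881 min
881 = 0·1440 + 881; 881 = 14·60 + 41 → 14:41, same day
→ 2025-01-14 14:41 HAP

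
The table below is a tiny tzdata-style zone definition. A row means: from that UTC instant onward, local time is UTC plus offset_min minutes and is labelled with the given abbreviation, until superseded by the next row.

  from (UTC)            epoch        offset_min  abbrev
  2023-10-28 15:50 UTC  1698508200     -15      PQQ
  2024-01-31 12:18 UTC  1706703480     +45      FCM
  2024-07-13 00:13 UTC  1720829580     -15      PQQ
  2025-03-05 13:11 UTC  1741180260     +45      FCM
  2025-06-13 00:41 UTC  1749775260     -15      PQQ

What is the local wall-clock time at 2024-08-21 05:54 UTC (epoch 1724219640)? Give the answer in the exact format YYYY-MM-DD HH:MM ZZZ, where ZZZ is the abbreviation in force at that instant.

2024-08-21 05:39 PQQ

Query: 2024-08-21 05:54 UTC
Rule 3/5 (PQQ, -00:15): 2024-07-13 00:13 UTC ≤ query < 2025-03-05 13:11 UTC
5·60 + 54 - 15 = 339 min
339 = 0·1440 + 339; 339 = 5·60 + 39 → 05:39, same day
→ 2024-08-21 05:39 PQQ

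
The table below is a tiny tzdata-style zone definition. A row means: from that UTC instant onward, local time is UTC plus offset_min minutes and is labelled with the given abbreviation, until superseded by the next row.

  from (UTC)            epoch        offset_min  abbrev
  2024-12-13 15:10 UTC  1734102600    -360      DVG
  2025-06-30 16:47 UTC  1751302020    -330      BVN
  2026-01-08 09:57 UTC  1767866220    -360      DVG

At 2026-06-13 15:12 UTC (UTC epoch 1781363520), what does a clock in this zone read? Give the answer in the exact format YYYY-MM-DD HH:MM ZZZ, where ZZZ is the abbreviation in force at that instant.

Query: 2026-06-13 15:12 UTC
Rule 3/3 (DVG, -06:00): 2026-01-08 09:57 UTC ≤ query < +∞
15·60 + 12 - 360 = 552 min
552 = 0·1440 + 552; 552 = 9·60 + 12 → 09:12, same day
→ 2026-06-13 09:12 DVG

2026-06-13 09:12 DVG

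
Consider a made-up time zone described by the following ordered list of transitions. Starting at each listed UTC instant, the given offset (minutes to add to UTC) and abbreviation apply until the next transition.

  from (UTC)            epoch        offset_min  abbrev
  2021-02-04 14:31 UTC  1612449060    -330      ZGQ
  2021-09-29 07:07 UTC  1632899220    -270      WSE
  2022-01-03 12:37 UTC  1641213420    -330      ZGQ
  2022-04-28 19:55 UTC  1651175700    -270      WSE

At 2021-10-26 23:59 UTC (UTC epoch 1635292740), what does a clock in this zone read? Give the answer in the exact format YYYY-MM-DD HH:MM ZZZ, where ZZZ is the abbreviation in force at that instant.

2021-10-26 19:29 WSE

Query: 2021-10-26 23:59 UTC
Rule 2/4 (WSE, -04:30): 2021-09-29 07:07 UTC ≤ query < 2022-01-03 12:37 UTC
23·60 + 59 - 270 = 1169 min
1169 = 0·1440 + 1169; 1169 = 19·60 + 29 → 19:29, same day
→ 2021-10-26 19:29 WSE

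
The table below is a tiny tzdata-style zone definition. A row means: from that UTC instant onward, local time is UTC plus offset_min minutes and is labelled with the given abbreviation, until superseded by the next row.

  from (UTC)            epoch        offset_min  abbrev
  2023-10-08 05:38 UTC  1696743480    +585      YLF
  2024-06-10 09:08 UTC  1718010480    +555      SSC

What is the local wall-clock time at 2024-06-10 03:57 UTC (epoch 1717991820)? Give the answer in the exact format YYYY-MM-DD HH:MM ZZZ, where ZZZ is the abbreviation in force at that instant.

Query: 2024-06-10 03:57 UTC
Rule 1/2 (YLF, +09:45): 2023-10-08 05:38 UTC ≤ query < 2024-06-10 09:08 UTC
3·60 + 57 + 585 = 822 min
822 = 0·1440 + 822; 822 = 13·60 + 42 → 13:42, same day
→ 2024-06-10 13:42 YLF

2024-06-10 13:42 YLF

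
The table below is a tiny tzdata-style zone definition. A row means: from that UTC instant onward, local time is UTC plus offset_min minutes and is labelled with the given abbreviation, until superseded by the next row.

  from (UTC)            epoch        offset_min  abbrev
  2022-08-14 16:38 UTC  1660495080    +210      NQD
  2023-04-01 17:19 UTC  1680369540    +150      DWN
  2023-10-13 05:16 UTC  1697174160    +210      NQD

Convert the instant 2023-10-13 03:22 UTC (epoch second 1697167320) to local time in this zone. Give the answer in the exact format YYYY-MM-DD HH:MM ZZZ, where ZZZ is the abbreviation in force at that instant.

2023-10-13 05:52 DWN

Query: 2023-10-13 03:22 UTC
Rule 2/3 (DWN, +02:30): 2023-04-01 17:19 UTC ≤ query < 2023-10-13 05:16 UTC
3·60 + 22 + 150 = 352 min
352 = 0·1440 + 352; 352 = 5·60 + 52 → 05:52, same day
→ 2023-10-13 05:52 DWN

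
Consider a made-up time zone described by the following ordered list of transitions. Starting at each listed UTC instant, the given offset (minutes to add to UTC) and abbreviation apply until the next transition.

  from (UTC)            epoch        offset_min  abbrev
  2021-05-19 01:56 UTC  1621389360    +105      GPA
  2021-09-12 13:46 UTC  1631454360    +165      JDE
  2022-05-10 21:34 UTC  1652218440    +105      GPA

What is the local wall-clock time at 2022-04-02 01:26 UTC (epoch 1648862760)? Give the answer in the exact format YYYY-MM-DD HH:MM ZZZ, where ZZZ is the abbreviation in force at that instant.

2022-04-02 04:11 JDE

Query: 2022-04-02 01:26 UTC
Rule 2/3 (JDE, +02:45): 2021-09-12 13:46 UTC ≤ query < 2022-05-10 21:34 UTC
1·60 + 26 + 165 = 251 min
251 = 0·1440 + 251; 251 = 4·60 + 11 → 04:11, same day
→ 2022-04-02 04:11 JDE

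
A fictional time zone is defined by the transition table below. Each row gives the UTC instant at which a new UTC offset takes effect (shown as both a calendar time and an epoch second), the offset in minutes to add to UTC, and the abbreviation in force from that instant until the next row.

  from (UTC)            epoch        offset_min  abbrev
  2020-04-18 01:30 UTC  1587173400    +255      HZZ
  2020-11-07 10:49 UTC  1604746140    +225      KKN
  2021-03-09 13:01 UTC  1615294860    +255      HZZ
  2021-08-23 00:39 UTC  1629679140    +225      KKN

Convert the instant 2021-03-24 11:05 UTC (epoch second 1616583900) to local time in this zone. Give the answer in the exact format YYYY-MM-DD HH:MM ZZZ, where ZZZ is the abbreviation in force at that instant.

2021-03-24 15:20 HZZ

Query: 2021-03-24 11:05 UTC
Rule 3/4 (HZZ, +04:15): 2021-03-09 13:01 UTC ≤ query < 2021-08-23 00:39 UTC
11·60 + 5 + 255 = 920 min
920 = 0·1440 + 920; 920 = 15·60 + 20 → 15:20, same day
→ 2021-03-24 15:20 HZZ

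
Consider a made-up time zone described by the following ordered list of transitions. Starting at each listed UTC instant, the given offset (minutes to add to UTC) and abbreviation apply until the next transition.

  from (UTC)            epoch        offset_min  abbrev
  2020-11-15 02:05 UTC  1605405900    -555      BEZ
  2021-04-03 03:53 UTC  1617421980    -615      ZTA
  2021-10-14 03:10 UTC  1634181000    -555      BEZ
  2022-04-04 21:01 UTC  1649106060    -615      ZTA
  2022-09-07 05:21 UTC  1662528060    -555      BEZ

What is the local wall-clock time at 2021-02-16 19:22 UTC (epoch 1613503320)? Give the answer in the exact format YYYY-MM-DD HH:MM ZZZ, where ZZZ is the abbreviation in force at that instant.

Query: 2021-02-16 19:22 UTC
Rule 1/5 (BEZ, -09:15): 2020-11-15 02:05 UTC ≤ query < 2021-04-03 03:53 UTC
19·60 + 22 - 555 = 607 min
607 = 0·1440 + 607; 607 = 10·60 + 7 → 10:07, same day
→ 2021-02-16 10:07 BEZ

2021-02-16 10:07 BEZ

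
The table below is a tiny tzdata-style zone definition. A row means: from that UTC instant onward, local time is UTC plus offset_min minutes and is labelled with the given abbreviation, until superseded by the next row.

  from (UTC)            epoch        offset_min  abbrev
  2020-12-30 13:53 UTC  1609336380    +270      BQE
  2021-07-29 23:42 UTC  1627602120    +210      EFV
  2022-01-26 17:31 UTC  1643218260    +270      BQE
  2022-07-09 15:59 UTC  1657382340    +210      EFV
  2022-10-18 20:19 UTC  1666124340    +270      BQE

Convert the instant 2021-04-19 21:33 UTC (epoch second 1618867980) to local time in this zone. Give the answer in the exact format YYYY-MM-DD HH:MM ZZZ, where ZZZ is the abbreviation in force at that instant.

Query: 2021-04-19 21:33 UTC
Rule 1/5 (BQE, +04:30): 2020-12-30 13:53 UTC ≤ query < 2021-07-29 23:42 UTC
21·60 + 33 + 270 = 1563 min
1563 = 1·1440 + 123; 123 = 2·60 + 3 → 02:03, 2021-04-19 + 1 day = 2021-04-20
→ 2021-04-20 02:03 BQE

2021-04-20 02:03 BQE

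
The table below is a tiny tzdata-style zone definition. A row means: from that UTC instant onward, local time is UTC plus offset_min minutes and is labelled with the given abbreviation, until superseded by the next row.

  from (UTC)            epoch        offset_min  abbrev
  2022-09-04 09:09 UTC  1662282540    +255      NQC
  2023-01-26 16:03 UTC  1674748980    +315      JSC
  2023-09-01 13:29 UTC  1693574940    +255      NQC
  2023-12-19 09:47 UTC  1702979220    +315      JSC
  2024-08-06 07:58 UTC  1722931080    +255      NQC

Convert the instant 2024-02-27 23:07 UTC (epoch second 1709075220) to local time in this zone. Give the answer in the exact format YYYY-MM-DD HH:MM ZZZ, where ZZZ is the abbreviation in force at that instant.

Query: 2024-02-27 23:07 UTC
Rule 4/5 (JSC, +05:15): 2023-12-19 09:47 UTC ≤ query < 2024-08-06 07:58 UTC
23·60 + 7 + 315 = 1702 min
1702 = 1·1440 + 262; 262 = 4·60 + 22 → 04:22, 2024-02-27 + 1 day = 2024-02-28
→ 2024-02-28 04:22 JSC

2024-02-28 04:22 JSC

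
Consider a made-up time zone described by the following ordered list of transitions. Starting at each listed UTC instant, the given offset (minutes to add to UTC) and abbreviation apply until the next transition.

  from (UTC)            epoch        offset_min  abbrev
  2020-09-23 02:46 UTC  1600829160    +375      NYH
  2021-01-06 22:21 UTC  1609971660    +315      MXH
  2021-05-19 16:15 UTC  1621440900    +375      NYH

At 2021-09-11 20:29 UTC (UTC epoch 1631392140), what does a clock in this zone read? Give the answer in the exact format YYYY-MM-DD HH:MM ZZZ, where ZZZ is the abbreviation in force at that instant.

Query: 2021-09-11 20:29 UTC
Rule 3/3 (NYH, +06:15): 2021-05-19 16:15 UTC ≤ query < +∞
20·60 + 29 + 375 = 1604 min
1604 = 1·1440 + 164; 164 = 2·60 + 44 → 02:44, 2021-09-11 + 1 day = 2021-09-12
→ 2021-09-12 02:44 NYH

2021-09-12 02:44 NYH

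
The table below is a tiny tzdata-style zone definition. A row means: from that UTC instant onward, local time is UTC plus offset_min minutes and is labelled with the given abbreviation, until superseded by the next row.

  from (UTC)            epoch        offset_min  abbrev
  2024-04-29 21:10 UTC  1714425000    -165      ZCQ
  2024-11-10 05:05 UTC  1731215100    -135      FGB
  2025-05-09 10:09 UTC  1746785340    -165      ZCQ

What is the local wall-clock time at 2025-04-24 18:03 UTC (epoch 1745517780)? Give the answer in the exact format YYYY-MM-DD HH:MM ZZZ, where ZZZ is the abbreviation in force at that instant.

2025-04-24 15:48 FGB

Query: 2025-04-24 18:03 UTC
Rule 2/3 (FGB, -02:15): 2024-11-10 05:05 UTC ≤ query < 2025-05-09 10:09 UTC
18·60 + 3 - 135 = 948 min
948 = 0·1440 + 948; 948 = 15·60 + 48 → 15:48, same day
→ 2025-04-24 15:48 FGB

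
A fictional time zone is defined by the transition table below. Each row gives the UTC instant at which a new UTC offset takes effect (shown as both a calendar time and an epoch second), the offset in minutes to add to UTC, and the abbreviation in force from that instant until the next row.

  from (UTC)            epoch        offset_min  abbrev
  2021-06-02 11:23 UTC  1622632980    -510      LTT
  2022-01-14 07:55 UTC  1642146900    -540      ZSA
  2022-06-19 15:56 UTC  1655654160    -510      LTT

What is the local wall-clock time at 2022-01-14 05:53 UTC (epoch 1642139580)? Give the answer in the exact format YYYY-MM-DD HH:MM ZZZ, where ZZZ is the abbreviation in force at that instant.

Query: 2022-01-14 05:53 UTC
Rule 1/3 (LTT, -08:30): 2021-06-02 11:23 UTC ≤ query < 2022-01-14 07:55 UTC
5·60 + 53 - 510 = -157 min
-157 = -1·1440 + 1283; 1283 = 21·60 + 23 → 21:23, 2022-01-14 - 1 day = 2022-01-13
→ 2022-01-13 21:23 LTT

2022-01-13 21:23 LTT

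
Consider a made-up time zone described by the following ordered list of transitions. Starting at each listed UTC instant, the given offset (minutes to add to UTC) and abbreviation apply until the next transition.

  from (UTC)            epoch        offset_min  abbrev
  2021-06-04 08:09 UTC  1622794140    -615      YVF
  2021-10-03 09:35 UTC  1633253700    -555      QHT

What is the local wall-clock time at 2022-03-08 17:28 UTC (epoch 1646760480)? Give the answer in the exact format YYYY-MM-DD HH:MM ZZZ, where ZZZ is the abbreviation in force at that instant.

Query: 2022-03-08 17:28 UTC
Rule 2/2 (QHT, -09:15): 2021-10-03 09:35 UTC ≤ query < +∞
17·60 + 28 - 555 = 493 min
493 = 0·1440 + 493; 493 = 8·60 + 13 → 08:13, same day
→ 2022-03-08 08:13 QHT

2022-03-08 08:13 QHT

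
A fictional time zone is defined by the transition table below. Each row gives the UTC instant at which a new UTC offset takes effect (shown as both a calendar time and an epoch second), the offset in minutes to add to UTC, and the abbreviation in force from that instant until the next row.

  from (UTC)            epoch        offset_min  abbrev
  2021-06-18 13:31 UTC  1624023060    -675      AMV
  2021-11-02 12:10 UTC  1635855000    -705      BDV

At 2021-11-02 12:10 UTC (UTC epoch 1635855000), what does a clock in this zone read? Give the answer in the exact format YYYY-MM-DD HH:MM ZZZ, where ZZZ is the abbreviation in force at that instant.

Query: 2021-11-02 12:10 UTC
Rule 2/2 (BDV, -11:45): 2021-11-02 12:10 UTC ≤ query < +∞
12·60 + 10 - 705 = 25 min
25 = 0·1440 + 25; 25 = 0·60 + 25 → 00:25, same day
→ 2021-11-02 00:25 BDV

2021-11-02 00:25 BDV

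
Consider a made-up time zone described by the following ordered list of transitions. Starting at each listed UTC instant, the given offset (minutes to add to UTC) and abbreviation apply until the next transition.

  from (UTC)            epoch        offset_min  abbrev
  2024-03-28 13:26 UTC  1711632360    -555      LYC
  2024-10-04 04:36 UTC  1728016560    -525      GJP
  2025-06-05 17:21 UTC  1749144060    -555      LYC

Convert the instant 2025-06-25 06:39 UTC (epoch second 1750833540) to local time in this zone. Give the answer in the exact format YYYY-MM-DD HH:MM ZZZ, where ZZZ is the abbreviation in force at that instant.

Query: 2025-06-25 06:39 UTC
Rule 3/3 (LYC, -09:15): 2025-06-05 17:21 UTC ≤ query < +∞
6·60 + 39 - 555 = -156 min
-156 = -1·1440 + 1284; 1284 = 21·60 + 24 → 21:24, 2025-06-25 - 1 day = 2025-06-24
→ 2025-06-24 21:24 LYC

2025-06-24 21:24 LYC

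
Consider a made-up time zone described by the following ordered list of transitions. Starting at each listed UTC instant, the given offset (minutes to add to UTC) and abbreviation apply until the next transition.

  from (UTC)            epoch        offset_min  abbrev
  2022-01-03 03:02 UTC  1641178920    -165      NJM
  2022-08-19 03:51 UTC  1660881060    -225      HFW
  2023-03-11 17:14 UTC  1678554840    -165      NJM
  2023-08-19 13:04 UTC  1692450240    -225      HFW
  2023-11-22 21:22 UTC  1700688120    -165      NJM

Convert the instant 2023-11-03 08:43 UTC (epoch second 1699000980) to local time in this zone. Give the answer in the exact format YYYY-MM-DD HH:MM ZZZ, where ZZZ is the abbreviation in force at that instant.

Query: 2023-11-03 08:43 UTC
Rule 4/5 (HFW, -03:45): 2023-08-19 13:04 UTC ≤ query < 2023-11-22 21:22 UTC
8·60 + 43 - 225 = 298 min
298 = 0·1440 + 298; 298 = 4·60 + 58 → 04:58, same day
→ 2023-11-03 04:58 HFW

2023-11-03 04:58 HFW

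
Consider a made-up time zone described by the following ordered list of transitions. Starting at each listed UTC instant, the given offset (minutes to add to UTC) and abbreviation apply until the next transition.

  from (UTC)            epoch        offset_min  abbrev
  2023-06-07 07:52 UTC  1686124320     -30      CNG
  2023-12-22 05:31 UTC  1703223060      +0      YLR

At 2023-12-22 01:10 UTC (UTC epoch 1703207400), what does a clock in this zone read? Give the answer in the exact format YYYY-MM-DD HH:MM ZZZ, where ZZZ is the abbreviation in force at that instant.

Query: 2023-12-22 01:10 UTC
Rule 1/2 (CNG, -00:30): 2023-06-07 07:52 UTC ≤ query < 2023-12-22 05:31 UTC
1·60 + 10 - 30 = 40 min
40 = 0·1440 + 40; 40 = 0·60 + 40 → 00:40, same day
→ 2023-12-22 00:40 CNG

2023-12-22 00:40 CNG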